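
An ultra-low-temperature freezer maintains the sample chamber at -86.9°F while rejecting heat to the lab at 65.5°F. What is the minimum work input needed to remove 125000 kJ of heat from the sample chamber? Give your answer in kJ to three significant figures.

51100 kJ

In absolute terms T_C = 207.09 K and T_H = 291.76 K, so ΔT = 84.67 K.
The reversible limit is COP_R = T_C/ΔT = 2.446, so W_min = Q_C/COP = Q_C·ΔT/T_C.
W_min = 125000 × 84.67/207.09 = 51100 kJ.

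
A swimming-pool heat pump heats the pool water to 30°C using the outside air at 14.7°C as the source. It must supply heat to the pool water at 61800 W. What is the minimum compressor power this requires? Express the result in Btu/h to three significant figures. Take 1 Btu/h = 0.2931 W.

10600 Btu/h

In absolute terms T_C = 287.85 K and T_H = 303.15 K, so ΔT = 15.30 K.
COP_Carnot = T_H/ΔT = 303.15/15.30 = 19.81.
Ẇ_min = Q̇/COP_Carnot = 61800/19.81 = 3119 W = 10640 Btu/h.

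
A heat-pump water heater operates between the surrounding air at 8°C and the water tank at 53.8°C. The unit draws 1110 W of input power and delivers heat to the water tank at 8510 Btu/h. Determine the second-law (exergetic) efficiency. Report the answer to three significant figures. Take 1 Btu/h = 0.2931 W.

Converting, Q̇_H = 8510 Btu/h = 2494 W, so COP_actual = Q̇_H/Ẇ = 2494/1110 = 2.247.
In absolute terms T_C = 281.15 K and T_H = 326.95 K, so ΔT = 45.80 K.
COP_Carnot = T_H/ΔT = 326.95/45.80 = 7.139.
η_II = COP_actual/COP_Carnot = 2.247/7.139 = 0.3148.

0.315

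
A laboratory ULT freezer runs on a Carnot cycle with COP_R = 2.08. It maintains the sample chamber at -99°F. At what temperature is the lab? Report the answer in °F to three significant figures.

74.4 °F

COP_R = T_C/(T_H − T_C) gives T_H − T_C = T_C/COP.
With T_C = 200.37 K, T_H = 200.37 × (1 + 1/2.08) = 296.71 K.
Converting, 296.71 K = 74.40°F.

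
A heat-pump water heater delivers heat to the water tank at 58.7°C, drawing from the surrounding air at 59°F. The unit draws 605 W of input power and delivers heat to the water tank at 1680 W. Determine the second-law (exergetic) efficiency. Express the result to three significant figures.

COP_actual = Q̇_H/Ẇ = 1680/605.0 = 2.777.
In absolute terms T_C = 288.15 K and T_H = 331.85 K, so ΔT = 43.70 K.
COP_Carnot = T_H/ΔT = 331.85/43.70 = 7.594.
η_II = COP_actual/COP_Carnot = 2.777/7.594 = 0.3657.

0.366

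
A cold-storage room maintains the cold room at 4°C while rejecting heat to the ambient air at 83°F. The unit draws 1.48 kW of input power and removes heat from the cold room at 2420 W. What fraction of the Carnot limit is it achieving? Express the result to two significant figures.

Converting, Q̇_C = 2420 W = 2.420 kW, so COP_actual = Q̇_C/Ẇ = 2.420/1.480 = 1.635.
In absolute terms T_C = 277.15 K and T_H = 301.48 K, so ΔT = 24.33 K.
COP_Carnot = T_C/ΔT = 277.15/24.33 = 11.39.
η_II = COP_actual/COP_Carnot = 1.635/11.39 = 0.1436.

0.14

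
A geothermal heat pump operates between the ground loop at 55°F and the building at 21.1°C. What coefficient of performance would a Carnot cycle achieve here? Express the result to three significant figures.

In absolute terms T_C = 285.93 K and T_H = 294.25 K, so ΔT = 8.322 K.
For a reversible cycle, COP_Carnot = T_H/ΔT = 294.25/8.322 = 35.36.

35.4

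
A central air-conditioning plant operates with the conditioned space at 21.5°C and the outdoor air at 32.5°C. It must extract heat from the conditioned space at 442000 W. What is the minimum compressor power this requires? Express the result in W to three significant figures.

In absolute terms T_C = 294.65 K and T_H = 305.65 K, so ΔT = 11.00 K.
COP_Carnot = T_C/ΔT = 294.65/11.00 = 26.79.
Ẇ_min = Q̇/COP_Carnot = 442000/26.79 = 16500 W.

16500 W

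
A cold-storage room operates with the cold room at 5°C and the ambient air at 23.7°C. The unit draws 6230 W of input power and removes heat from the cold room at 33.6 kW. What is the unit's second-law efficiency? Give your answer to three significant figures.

0.363

Converting, Q̇_C = 33.60 kW = 33600 W, so COP_actual = Q̇_C/Ẇ = 33600/6230 = 5.393.
In absolute terms T_C = 278.15 K and T_H = 296.85 K, so ΔT = 18.70 K.
COP_Carnot = T_C/ΔT = 278.15/18.70 = 14.87.
η_II = COP_actual/COP_Carnot = 5.393/14.87 = 0.3626.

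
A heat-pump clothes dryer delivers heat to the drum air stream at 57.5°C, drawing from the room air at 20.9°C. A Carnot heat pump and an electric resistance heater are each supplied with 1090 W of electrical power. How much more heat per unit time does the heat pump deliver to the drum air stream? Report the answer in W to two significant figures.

In absolute terms T_C = 294.05 K and T_H = 330.65 K, so ΔT = 36.60 K.
COP_Carnot = T_H/ΔT = 330.65/36.60 = 9.034.
The heat pump delivers Q̇_H = COP × Ẇ = 9847 W; the resistance heater delivers Ẇ = 1090 W.
Extra = (COP − 1)·Ẇ = 8757 W.

8800 W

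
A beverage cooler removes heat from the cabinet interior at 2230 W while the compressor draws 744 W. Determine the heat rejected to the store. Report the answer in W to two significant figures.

For a cyclic device the first law requires Q̇_H = Q̇_C + Ẇ.
Q̇_H = Q̇_C + Ẇ = 2974 W.

3000 W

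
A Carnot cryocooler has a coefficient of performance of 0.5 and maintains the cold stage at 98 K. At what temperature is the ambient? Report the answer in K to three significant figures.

COP_R = T_C/(T_H − T_C) gives T_H − T_C = T_C/COP.
With T_C = 98.00 K, T_H = 98.00 × (1 + 1/0.5) = 294.00 K.

294 K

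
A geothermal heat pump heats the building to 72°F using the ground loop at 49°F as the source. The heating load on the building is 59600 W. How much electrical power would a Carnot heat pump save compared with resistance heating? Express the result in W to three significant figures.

In absolute terms T_C = 282.59 K and T_H = 295.37 K, so ΔT = 12.78 K.
COP_Carnot = T_H/ΔT = 295.37/12.78 = 23.12.
Resistance heating needs Ẇ_res = Q̇_H = 59600 W; the reversible heat pump needs only Ẇ_hp = Q̇_H/COP = 2578 W.
Saving = 59600 − 2578 = 57020 W.

57000 W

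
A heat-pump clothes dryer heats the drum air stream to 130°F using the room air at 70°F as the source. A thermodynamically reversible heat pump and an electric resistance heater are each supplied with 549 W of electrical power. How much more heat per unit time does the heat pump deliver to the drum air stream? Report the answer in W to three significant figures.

In absolute terms T_C = 294.26 K and T_H = 327.59 K, so ΔT = 33.33 K.
COP_Carnot = T_H/ΔT = 327.59/33.33 = 9.828.
The heat pump delivers Q̇_H = COP × Ẇ = 5395 W; the resistance heater delivers Ẇ = 549.0 W.
Extra = (COP − 1)·Ẇ = 4846 W.

4850 W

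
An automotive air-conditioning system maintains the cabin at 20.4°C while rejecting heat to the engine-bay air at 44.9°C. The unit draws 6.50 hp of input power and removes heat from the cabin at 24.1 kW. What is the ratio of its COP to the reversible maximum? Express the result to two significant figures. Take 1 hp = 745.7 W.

Converting, Q̇_C = 24.10 kW = 32.32 hp, so COP_actual = Q̇_C/Ẇ = 32.32/6.500 = 4.972.
In absolute terms T_C = 293.55 K and T_H = 318.05 K, so ΔT = 24.50 K.
COP_Carnot = T_C/ΔT = 293.55/24.50 = 11.98.
η_II = COP_actual/COP_Carnot = 4.972/11.98 = 0.4150.

0.41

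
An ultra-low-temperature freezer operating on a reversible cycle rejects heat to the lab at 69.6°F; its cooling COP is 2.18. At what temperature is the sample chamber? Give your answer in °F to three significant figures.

For a Carnot refrigerator COP_R = T_C/(T_H − T_C), so T_C = COP·T_H/(1 + COP).
With T_H = 294.04 K, T_C = 2.18 × 294.04/3.180 = 201.57 K.
Converting, 201.57 K = -96.84°F.

-96.8 °F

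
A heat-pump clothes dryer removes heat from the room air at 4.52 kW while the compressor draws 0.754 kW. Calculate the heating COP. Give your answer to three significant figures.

6.99

The first law gives Q̇_H = Q̇_C + Ẇ, so the three rates are Q̇_C = 4.520, Q̇_H = 5.274, Ẇ = 0.7540 kW.
COP_HP = Q̇_H/Ẇ = 5.274/0.7540 = 6.995.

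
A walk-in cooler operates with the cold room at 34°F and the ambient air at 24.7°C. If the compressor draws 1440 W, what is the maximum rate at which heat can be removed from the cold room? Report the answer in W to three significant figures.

In absolute terms T_C = 274.26 K and T_H = 297.85 K, so ΔT = 23.59 K.
COP_Carnot = T_C/ΔT = 274.26/23.59 = 11.63.
Q̇_max = COP_Carnot × Ẇ = 11.63 × 1440 W = 16740 W.

16700 W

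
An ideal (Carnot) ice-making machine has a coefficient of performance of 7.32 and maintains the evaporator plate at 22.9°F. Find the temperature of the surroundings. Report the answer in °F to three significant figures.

88.8 °F

COP_R = T_C/(T_H − T_C) gives T_H − T_C = T_C/COP.
With T_C = 268.09 K, T_H = 268.09 × (1 + 1/7.32) = 304.72 K.
Converting, 304.72 K = 88.82°F.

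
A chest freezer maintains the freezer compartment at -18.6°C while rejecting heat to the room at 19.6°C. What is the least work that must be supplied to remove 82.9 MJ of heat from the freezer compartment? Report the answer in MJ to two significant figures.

In absolute terms T_C = 254.55 K and T_H = 292.75 K, so ΔT = 38.20 K.
The reversible limit is COP_R = T_C/ΔT = 6.664, so W_min = Q_C/COP = Q_C·ΔT/T_C.
W_min = 82.90 × 38.20/254.55 = 12.44 MJ.

12 MJ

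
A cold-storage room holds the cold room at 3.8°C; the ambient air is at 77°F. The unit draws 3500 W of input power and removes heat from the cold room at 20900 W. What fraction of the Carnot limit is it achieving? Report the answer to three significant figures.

COP_actual = Q̇_C/Ẇ = 20900/3500 = 5.971.
In absolute terms T_C = 276.95 K and T_H = 298.15 K, so ΔT = 21.20 K.
COP_Carnot = T_C/ΔT = 276.95/21.20 = 13.06.
η_II = COP_actual/COP_Carnot = 5.971/13.06 = 0.4571.

0.457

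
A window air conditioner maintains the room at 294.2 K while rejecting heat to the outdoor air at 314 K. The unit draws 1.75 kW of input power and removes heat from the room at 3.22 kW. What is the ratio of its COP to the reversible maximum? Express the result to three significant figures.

COP_actual = Q̇_C/Ẇ = 3.220/1.750 = 1.840.
The reservoir spacing is ΔT = 314 − 294.2 = 19.80 K.
COP_Carnot = T_C/ΔT = 294.20/19.80 = 14.86.
η_II = COP_actual/COP_Carnot = 1.840/14.86 = 0.1238.

0.124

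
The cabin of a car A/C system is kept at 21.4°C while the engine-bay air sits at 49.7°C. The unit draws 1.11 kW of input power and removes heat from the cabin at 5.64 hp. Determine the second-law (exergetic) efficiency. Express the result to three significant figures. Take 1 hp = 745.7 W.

0.364

Converting, Q̇_C = 5.640 hp = 4.206 kW, so COP_actual = Q̇_C/Ẇ = 4.206/1.110 = 3.789.
In absolute terms T_C = 294.55 K and T_H = 322.85 K, so ΔT = 28.30 K.
COP_Carnot = T_C/ΔT = 294.55/28.30 = 10.41.
η_II = COP_actual/COP_Carnot = 3.789/10.41 = 0.3640.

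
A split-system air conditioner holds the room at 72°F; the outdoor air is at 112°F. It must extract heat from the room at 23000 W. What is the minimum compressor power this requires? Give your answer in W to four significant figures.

1730 W

In absolute terms T_C = 295.37 K and T_H = 317.59 K, so ΔT = 22.22 K.
COP_Carnot = T_C/ΔT = 295.37/22.22 = 13.29.
Ẇ_min = Q̇/COP_Carnot = 23000/13.29 = 1730 W.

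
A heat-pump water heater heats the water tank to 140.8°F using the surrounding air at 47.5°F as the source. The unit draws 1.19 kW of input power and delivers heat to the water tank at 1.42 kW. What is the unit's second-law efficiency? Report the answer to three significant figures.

COP_actual = Q̇_H/Ẇ = 1.420/1.190 = 1.193.
In absolute terms T_C = 281.76 K and T_H = 333.59 K, so ΔT = 51.83 K.
COP_Carnot = T_H/ΔT = 333.59/51.83 = 6.436.
η_II = COP_actual/COP_Carnot = 1.193/6.436 = 0.1854.

0.185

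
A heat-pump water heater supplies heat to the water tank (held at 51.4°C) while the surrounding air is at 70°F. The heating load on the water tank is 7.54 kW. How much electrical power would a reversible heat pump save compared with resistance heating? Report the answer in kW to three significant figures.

6.84 kW

In absolute terms T_C = 294.26 K and T_H = 324.55 K, so ΔT = 30.29 K.
COP_Carnot = T_H/ΔT = 324.55/30.29 = 10.72.
Resistance heating needs Ẇ_res = Q̇_H = 7.540 kW; the reversible heat pump needs only Ẇ_hp = Q̇_H/COP = 0.7037 kW.
Saving = 7.540 − 0.7037 = 6.836 kW.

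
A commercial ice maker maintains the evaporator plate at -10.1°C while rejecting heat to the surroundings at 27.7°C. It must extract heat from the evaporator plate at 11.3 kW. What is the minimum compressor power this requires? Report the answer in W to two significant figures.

1600 W

In absolute terms T_C = 263.05 K and T_H = 300.85 K, so ΔT = 37.80 K.
COP_Carnot = T_C/ΔT = 263.05/37.80 = 6.959.
Ẇ_min = Q̇/COP_Carnot = 11.30/6.959 = 1.624 kW = 1624 W.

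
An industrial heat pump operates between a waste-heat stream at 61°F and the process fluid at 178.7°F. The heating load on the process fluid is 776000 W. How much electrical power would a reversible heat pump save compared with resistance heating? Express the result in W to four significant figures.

In absolute terms T_C = 289.26 K and T_H = 354.65 K, so ΔT = 65.39 K.
COP_Carnot = T_H/ΔT = 354.65/65.39 = 5.424.
Resistance heating needs Ẇ_res = Q̇_H = 776000 W; the reversible heat pump needs only Ẇ_hp = Q̇_H/COP = 143100 W.
Saving = 776000 − 143100 = 632900 W.

632900 W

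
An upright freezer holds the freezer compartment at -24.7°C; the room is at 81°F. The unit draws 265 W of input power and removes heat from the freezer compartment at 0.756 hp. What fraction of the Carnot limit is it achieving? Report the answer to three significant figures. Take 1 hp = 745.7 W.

Converting, Q̇_C = 0.7560 hp = 563.7 W, so COP_actual = Q̇_C/Ẇ = 563.7/265.0 = 2.127.
In absolute terms T_C = 248.45 K and T_H = 300.37 K, so ΔT = 51.92 K.
COP_Carnot = T_C/ΔT = 248.45/51.92 = 4.785.
η_II = COP_actual/COP_Carnot = 2.127/4.785 = 0.4446.

0.445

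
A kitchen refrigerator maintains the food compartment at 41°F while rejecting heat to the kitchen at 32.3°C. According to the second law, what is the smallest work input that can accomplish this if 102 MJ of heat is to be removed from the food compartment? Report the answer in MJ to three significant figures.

In absolute terms T_C = 278.15 K and T_H = 305.45 K, so ΔT = 27.30 K.
The reversible limit is COP_R = T_C/ΔT = 10.19, so W_min = Q_C/COP = Q_C·ΔT/T_C.
W_min = 102.0 × 27.30/278.15 = 10.01 MJ.

10.0 MJ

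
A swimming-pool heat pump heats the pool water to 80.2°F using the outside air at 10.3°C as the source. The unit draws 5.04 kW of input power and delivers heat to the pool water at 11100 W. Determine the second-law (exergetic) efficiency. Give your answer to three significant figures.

Converting, Q̇_H = 11100 W = 11.10 kW, so COP_actual = Q̇_H/Ẇ = 11.10/5.040 = 2.202.
In absolute terms T_C = 283.45 K and T_H = 299.93 K, so ΔT = 16.48 K.
COP_Carnot = T_H/ΔT = 299.93/16.48 = 18.20.
η_II = COP_actual/COP_Carnot = 2.202/18.20 = 0.1210.

0.121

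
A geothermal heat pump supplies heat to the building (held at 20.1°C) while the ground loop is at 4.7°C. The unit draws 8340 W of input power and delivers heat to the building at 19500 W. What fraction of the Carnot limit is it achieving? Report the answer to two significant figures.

COP_actual = Q̇_H/Ẇ = 19500/8340 = 2.338.
In absolute terms T_C = 277.85 K and T_H = 293.25 K, so ΔT = 15.40 K.
COP_Carnot = T_H/ΔT = 293.25/15.40 = 19.04.
η_II = COP_actual/COP_Carnot = 2.338/19.04 = 0.1228.

0.12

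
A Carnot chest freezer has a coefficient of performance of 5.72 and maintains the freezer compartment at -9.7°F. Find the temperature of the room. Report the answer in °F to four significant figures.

68.97 °F

COP_R = T_C/(T_H − T_C) gives T_H − T_C = T_C/COP.
With T_C = 249.98 K, T_H = 249.98 × (1 + 1/5.72) = 293.69 K.
Converting, 293.69 K = 68.97°F.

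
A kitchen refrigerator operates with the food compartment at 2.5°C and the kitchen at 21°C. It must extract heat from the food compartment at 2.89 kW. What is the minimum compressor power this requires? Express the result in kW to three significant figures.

0.194 kW

In absolute terms T_C = 275.65 K and T_H = 294.15 K, so ΔT = 18.50 K.
COP_Carnot = T_C/ΔT = 275.65/18.50 = 14.90.
Ẇ_min = Q̇/COP_Carnot = 2.890/14.90 = 0.1940 kW.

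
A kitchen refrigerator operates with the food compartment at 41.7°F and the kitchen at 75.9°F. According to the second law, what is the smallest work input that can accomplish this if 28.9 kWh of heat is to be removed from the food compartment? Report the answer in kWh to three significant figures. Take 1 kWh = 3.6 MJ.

1.97 kWh

In absolute terms T_C = 278.54 K and T_H = 297.54 K, so ΔT = 19.00 K.
The reversible limit is COP_R = T_C/ΔT = 14.66, so W_min = Q_C/COP = Q_C·ΔT/T_C.
W_min = 28.90 × 19.00/278.54 = 1.971 kWh.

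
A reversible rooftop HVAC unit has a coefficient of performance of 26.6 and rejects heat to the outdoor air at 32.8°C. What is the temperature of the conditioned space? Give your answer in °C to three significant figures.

21.7 °C

For a Carnot refrigerator COP_R = T_C/(T_H − T_C), so T_C = COP·T_H/(1 + COP).
With T_H = 305.95 K, T_C = 26.6 × 305.95/27.60 = 294.86 K.
Converting, 294.86 K = 21.71°C.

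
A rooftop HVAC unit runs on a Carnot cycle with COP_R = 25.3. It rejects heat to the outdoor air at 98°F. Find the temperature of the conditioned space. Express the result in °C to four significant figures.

24.89 °C

For a Carnot refrigerator COP_R = T_C/(T_H − T_C), so T_C = COP·T_H/(1 + COP).
With T_H = 309.82 K, T_C = 25.3 × 309.82/26.30 = 298.04 K.
Converting, 298.04 K = 24.89°C.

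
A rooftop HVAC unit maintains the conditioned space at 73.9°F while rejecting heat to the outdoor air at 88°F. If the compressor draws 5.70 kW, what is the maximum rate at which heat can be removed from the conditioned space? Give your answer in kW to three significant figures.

216 kW

In absolute terms T_C = 296.43 K and T_H = 304.26 K, so ΔT = 7.833 K.
COP_Carnot = T_C/ΔT = 296.43/7.833 = 37.84.
Q̇_max = COP_Carnot × Ẇ = 37.84 × 5.700 kW = 215.7 kW.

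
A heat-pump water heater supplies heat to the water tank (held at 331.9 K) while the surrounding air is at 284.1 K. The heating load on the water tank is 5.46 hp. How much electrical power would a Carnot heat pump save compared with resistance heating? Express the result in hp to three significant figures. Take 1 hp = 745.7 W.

4.67 hp

The reservoir spacing is ΔT = 331.9 − 284.1 = 47.80 K.
COP_Carnot = T_H/ΔT = 331.90/47.80 = 6.944.
Resistance heating needs Ẇ_res = Q̇_H = 5.460 hp; the reversible heat pump needs only Ẇ_hp = Q̇_H/COP = 0.7863 hp.
Saving = 5.460 − 0.7863 = 4.674 hp.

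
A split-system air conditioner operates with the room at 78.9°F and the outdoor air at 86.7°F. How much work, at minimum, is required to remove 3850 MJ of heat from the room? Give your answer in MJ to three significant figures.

55.8 MJ

In absolute terms T_C = 299.21 K and T_H = 303.54 K, so ΔT = 4.333 K.
The reversible limit is COP_R = T_C/ΔT = 69.05, so W_min = Q_C/COP = Q_C·ΔT/T_C.
W_min = 3850 × 4.333/299.21 = 55.76 MJ.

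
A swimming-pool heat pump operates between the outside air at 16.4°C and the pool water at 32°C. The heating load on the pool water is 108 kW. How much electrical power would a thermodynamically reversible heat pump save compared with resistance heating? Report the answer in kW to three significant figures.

In absolute terms T_C = 289.55 K and T_H = 305.15 K, so ΔT = 15.60 K.
COP_Carnot = T_H/ΔT = 305.15/15.60 = 19.56.
Resistance heating needs Ẇ_res = Q̇_H = 108.0 kW; the reversible heat pump needs only Ẇ_hp = Q̇_H/COP = 5.521 kW.
Saving = 108.0 − 5.521 = 102.5 kW.

102 kW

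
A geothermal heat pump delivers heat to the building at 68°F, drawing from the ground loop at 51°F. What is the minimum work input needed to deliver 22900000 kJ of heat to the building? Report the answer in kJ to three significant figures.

In absolute terms T_C = 283.71 K and T_H = 293.15 K, so ΔT = 9.444 K.
The reversible limit is COP_HP = T_H/ΔT = 31.04, so W_min = Q_H/COP = Q_H·ΔT/T_H.
W_min = 22900000 × 9.444/293.15 = 737800 kJ.

738000 kJ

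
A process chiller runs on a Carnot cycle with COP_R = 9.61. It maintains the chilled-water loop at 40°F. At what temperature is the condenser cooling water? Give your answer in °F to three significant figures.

92.0 °F

COP_R = T_C/(T_H − T_C) gives T_H − T_C = T_C/COP.
With T_C = 277.59 K, T_H = 277.59 × (1 + 1/9.61) = 306.48 K.
Converting, 306.48 K = 91.99°F.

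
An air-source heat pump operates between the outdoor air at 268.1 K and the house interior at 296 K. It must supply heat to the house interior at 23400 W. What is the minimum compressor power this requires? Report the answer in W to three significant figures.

The reservoir spacing is ΔT = 296 − 268.1 = 27.90 K.
COP_Carnot = T_H/ΔT = 296.00/27.90 = 10.61.
Ẇ_min = Q̇/COP_Carnot = 23400/10.61 = 2206 W.

2210 W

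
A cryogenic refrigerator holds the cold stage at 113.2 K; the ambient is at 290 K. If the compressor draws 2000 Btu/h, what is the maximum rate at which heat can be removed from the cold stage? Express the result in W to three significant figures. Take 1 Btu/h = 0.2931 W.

The reservoir spacing is ΔT = 290 − 113.2 = 176.8 K.
COP_Carnot = T_C/ΔT = 113.20/176.8 = 0.6403.
Q̇_max = COP_Carnot × Ẇ = 0.6403 × 2000 Btu/h = 1281 Btu/h = 375.3 W.

375 W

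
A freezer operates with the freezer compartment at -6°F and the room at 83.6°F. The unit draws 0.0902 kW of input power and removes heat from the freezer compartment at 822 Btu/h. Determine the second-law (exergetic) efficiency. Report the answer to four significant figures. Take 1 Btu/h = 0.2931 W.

Converting, Q̇_C = 822.0 Btu/h = 0.2409 kW, so COP_actual = Q̇_C/Ẇ = 0.2409/0.09020 = 2.671.
In absolute terms T_C = 252.04 K and T_H = 301.82 K, so ΔT = 49.78 K.
COP_Carnot = T_C/ΔT = 252.04/49.78 = 5.063.
η_II = COP_actual/COP_Carnot = 2.671/5.063 = 0.5275.

0.5275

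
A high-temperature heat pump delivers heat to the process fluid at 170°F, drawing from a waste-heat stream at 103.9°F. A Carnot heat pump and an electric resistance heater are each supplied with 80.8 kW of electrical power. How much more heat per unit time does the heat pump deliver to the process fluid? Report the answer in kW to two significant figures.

690 kW

In absolute terms T_C = 313.09 K and T_H = 349.82 K, so ΔT = 36.72 K.
COP_Carnot = T_H/ΔT = 349.82/36.72 = 9.526.
The heat pump delivers Q̇_H = COP × Ẇ = 769.7 kW; the resistance heater delivers Ẇ = 80.80 kW.
Extra = (COP − 1)·Ẇ = 688.9 kW.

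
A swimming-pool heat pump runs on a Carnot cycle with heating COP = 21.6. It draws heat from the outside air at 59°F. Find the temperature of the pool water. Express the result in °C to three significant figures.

29.0 °C

COP_HP = T_H/(T_H − T_C) rearranges to T_H = COP·T_C/(COP − 1).
With T_C = 288.15 K, T_H = 21.6 × 288.15/20.60 = 302.14 K.
Converting, 302.14 K = 28.99°C.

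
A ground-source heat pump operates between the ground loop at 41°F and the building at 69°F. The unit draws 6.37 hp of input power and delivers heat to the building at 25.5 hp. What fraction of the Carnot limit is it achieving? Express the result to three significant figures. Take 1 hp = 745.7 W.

COP_actual = Q̇_H/Ẇ = 25.50/6.370 = 4.003.
In absolute terms T_C = 278.15 K and T_H = 293.71 K, so ΔT = 15.56 K.
COP_Carnot = T_H/ΔT = 293.71/15.56 = 18.88.
η_II = COP_actual/COP_Carnot = 4.003/18.88 = 0.2120.

0.212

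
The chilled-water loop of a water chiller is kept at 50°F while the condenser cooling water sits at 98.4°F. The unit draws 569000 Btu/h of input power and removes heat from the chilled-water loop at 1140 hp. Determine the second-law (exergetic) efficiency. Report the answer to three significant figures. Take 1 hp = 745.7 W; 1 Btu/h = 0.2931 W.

Converting, Q̇_C = 1140 hp = 2900000 Btu/h, so COP_actual = Q̇_C/Ẇ = 2900000/569000 = 5.097.
In absolute terms T_C = 283.15 K and T_H = 310.04 K, so ΔT = 26.89 K.
COP_Carnot = T_C/ΔT = 283.15/26.89 = 10.53.
η_II = COP_actual/COP_Carnot = 5.097/10.53 = 0.4841.

0.484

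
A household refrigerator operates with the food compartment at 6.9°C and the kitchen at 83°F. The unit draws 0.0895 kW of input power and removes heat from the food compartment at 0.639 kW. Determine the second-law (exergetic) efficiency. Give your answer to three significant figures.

0.546

COP_actual = Q̇_C/Ẇ = 0.6390/0.08950 = 7.140.
In absolute terms T_C = 280.05 K and T_H = 301.48 K, so ΔT = 21.43 K.
COP_Carnot = T_C/ΔT = 280.05/21.43 = 13.07.
η_II = COP_actual/COP_Carnot = 7.140/13.07 = 0.5464.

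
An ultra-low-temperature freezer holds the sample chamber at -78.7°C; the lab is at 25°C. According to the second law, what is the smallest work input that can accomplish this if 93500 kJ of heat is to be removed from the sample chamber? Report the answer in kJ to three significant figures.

In absolute terms T_C = 194.45 K and T_H = 298.15 K, so ΔT = 103.7 K.
The reversible limit is COP_R = T_C/ΔT = 1.875, so W_min = Q_C/COP = Q_C·ΔT/T_C.
W_min = 93500 × 103.7/194.45 = 49860 kJ.

49900 kJ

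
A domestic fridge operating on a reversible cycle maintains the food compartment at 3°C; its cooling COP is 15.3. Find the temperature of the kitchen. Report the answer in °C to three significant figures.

21.0 °C

COP_R = T_C/(T_H − T_C) gives T_H − T_C = T_C/COP.
With T_C = 276.15 K, T_H = 276.15 × (1 + 1/15.3) = 294.20 K.
Converting, 294.20 K = 21.05°C.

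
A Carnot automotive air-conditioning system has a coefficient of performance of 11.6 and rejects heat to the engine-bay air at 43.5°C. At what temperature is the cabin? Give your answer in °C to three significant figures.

For a Carnot refrigerator COP_R = T_C/(T_H − T_C), so T_C = COP·T_H/(1 + COP).
With T_H = 316.65 K, T_C = 11.6 × 316.65/12.60 = 291.52 K.
Converting, 291.52 K = 18.37°C.

18.4 °C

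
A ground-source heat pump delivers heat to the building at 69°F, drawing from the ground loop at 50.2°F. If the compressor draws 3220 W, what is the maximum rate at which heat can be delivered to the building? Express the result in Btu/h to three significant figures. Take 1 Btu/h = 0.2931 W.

In absolute terms T_C = 283.26 K and T_H = 293.71 K, so ΔT = 10.44 K.
COP_Carnot = T_H/ΔT = 293.71/10.44 = 28.12.
Q̇_max = COP_Carnot × Ẇ = 28.12 × 3220 W = 90550 W = 308900 Btu/h.

309000 Btu/h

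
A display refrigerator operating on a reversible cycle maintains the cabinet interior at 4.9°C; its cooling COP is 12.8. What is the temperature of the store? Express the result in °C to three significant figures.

26.6 °C

COP_R = T_C/(T_H − T_C) gives T_H − T_C = T_C/COP.
With T_C = 278.05 K, T_H = 278.05 × (1 + 1/12.8) = 299.77 K.
Converting, 299.77 K = 26.62°C.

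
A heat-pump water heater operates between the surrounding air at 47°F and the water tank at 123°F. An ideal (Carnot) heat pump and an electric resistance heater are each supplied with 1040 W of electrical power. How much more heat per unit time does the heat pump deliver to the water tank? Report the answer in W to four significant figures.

6933 W

In absolute terms T_C = 281.48 K and T_H = 323.71 K, so ΔT = 42.22 K.
COP_Carnot = T_H/ΔT = 323.71/42.22 = 7.667.
The heat pump delivers Q̇_H = COP × Ẇ = 7973 W; the resistance heater delivers Ẇ = 1040 W.
Extra = (COP − 1)·Ẇ = 6933 W.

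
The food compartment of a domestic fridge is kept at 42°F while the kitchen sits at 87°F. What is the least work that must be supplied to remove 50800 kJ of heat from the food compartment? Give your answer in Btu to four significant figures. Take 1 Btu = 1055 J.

In absolute terms T_C = 278.71 K and T_H = 303.71 K, so ΔT = 25.00 K.
The reversible limit is COP_R = T_C/ΔT = 11.15, so W_min = Q_C/COP = Q_C·ΔT/T_C.
W_min = 50800 × 25.00/278.71 = 4557 kJ = 4319 Btu.

4319 Btu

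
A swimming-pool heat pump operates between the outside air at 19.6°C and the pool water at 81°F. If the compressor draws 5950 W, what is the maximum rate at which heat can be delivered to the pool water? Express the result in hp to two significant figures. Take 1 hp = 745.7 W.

In absolute terms T_C = 292.75 K and T_H = 300.37 K, so ΔT = 7.622 K.
COP_Carnot = T_H/ΔT = 300.37/7.622 = 39.41.
Q̇_max = COP_Carnot × Ẇ = 39.41 × 5950 W = 234500 W = 314.4 hp.

310 hp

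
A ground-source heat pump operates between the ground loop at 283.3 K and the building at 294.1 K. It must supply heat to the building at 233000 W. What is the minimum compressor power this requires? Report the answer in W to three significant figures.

8560 W

The reservoir spacing is ΔT = 294.1 − 283.3 = 10.80 K.
COP_Carnot = T_H/ΔT = 294.10/10.80 = 27.23.
Ẇ_min = Q̇/COP_Carnot = 233000/27.23 = 8556 W.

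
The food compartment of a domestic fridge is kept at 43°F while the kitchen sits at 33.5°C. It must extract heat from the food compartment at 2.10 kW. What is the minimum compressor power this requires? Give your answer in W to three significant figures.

206 W

In absolute terms T_C = 279.26 K and T_H = 306.65 K, so ΔT = 27.39 K.
COP_Carnot = T_C/ΔT = 279.26/27.39 = 10.20.
Ẇ_min = Q̇/COP_Carnot = 2.100/10.20 = 0.2060 kW = 206.0 W.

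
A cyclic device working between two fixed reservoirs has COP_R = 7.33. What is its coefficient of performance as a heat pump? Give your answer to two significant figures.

The first law on one cycle gives Q_H = Q_C + W, so Q_H/W = Q_C/W + 1.
COP_HP = COP_R + 1 = 7.33 + 1 = 8.33.

8.3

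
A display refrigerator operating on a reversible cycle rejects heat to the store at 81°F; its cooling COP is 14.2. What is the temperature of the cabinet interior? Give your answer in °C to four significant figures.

7.461 °C

For a Carnot refrigerator COP_R = T_C/(T_H − T_C), so T_C = COP·T_H/(1 + COP).
With T_H = 300.37 K, T_C = 14.2 × 300.37/15.20 = 280.61 K.
Converting, 280.61 K = 7.46°C.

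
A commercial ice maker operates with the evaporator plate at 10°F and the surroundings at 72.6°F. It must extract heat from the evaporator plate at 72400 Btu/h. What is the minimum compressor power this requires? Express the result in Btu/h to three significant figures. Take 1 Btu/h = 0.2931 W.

In absolute terms T_C = 260.93 K and T_H = 295.71 K, so ΔT = 34.78 K.
COP_Carnot = T_C/ΔT = 260.93/34.78 = 7.503.
Ẇ_min = Q̇/COP_Carnot = 72400/7.503 = 9650 Btu/h.

9650 Btu/h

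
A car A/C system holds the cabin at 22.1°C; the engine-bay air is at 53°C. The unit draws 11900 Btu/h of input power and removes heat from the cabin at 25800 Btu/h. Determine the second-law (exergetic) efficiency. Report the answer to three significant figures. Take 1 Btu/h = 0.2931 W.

0.227

COP_actual = Q̇_C/Ẇ = 25800/11900 = 2.168.
In absolute terms T_C = 295.25 K and T_H = 326.15 K, so ΔT = 30.90 K.
COP_Carnot = T_C/ΔT = 295.25/30.90 = 9.555.
η_II = COP_actual/COP_Carnot = 2.168/9.555 = 0.2269.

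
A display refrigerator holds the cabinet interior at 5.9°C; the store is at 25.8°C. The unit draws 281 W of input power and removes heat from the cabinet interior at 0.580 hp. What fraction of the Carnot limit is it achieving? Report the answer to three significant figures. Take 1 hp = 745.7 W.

0.110

Converting, Q̇_C = 0.5800 hp = 432.5 W, so COP_actual = Q̇_C/Ẇ = 432.5/281.0 = 1.539.
In absolute terms T_C = 279.05 K and T_H = 298.95 K, so ΔT = 19.90 K.
COP_Carnot = T_C/ΔT = 279.05/19.90 = 14.02.
η_II = COP_actual/COP_Carnot = 1.539/14.02 = 0.1098.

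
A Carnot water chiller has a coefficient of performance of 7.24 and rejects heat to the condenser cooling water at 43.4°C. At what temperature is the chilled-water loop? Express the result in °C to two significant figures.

5.0 °C

For a Carnot refrigerator COP_R = T_C/(T_H − T_C), so T_C = COP·T_H/(1 + COP).
With T_H = 316.55 K, T_C = 7.24 × 316.55/8.240 = 278.13 K.
Converting, 278.13 K = 4.98°C.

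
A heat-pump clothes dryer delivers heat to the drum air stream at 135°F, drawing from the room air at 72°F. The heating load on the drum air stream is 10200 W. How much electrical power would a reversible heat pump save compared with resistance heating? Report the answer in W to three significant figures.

In absolute terms T_C = 295.37 K and T_H = 330.37 K, so ΔT = 35.00 K.
COP_Carnot = T_H/ΔT = 330.37/35.00 = 9.439.
Resistance heating needs Ẇ_res = Q̇_H = 10200 W; the reversible heat pump needs only Ẇ_hp = Q̇_H/COP = 1081 W.
Saving = 10200 − 1081 = 9119 W.

9120 W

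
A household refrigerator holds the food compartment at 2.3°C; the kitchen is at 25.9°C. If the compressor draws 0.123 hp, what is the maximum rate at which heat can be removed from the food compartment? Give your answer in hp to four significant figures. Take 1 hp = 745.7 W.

In absolute terms T_C = 275.45 K and T_H = 299.05 K, so ΔT = 23.60 K.
COP_Carnot = T_C/ΔT = 275.45/23.60 = 11.67.
Q̇_max = COP_Carnot × Ẇ = 11.67 × 0.1230 hp = 1.436 hp.

1.436 hp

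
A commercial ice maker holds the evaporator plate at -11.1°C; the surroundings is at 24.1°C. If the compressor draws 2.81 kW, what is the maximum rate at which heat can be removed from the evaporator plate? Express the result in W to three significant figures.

20900 W

In absolute terms T_C = 262.05 K and T_H = 297.25 K, so ΔT = 35.20 K.
COP_Carnot = T_C/ΔT = 262.05/35.20 = 7.445.
Q̇_max = COP_Carnot × Ẇ = 7.445 × 2.810 kW = 20.92 kW = 20920 W.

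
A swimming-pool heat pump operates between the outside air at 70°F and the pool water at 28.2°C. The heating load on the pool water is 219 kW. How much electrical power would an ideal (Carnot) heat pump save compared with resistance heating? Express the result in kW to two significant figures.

In absolute terms T_C = 294.26 K and T_H = 301.35 K, so ΔT = 7.089 K.
COP_Carnot = T_H/ΔT = 301.35/7.089 = 42.51.
Resistance heating needs Ẇ_res = Q̇_H = 219.0 kW; the reversible heat pump needs only Ẇ_hp = Q̇_H/COP = 5.152 kW.
Saving = 219.0 − 5.152 = 213.8 kW.

210 kW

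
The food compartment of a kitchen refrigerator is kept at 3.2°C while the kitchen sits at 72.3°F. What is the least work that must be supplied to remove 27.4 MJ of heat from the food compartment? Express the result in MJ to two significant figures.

1.9 MJ

In absolute terms T_C = 276.35 K and T_H = 295.54 K, so ΔT = 19.19 K.
The reversible limit is COP_R = T_C/ΔT = 14.40, so W_min = Q_C/COP = Q_C·ΔT/T_C.
W_min = 27.40 × 19.19/276.35 = 1.903 MJ.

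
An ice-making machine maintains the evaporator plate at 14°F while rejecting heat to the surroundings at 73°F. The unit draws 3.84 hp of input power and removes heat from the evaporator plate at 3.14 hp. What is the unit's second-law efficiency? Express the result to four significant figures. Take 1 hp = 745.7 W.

0.1019

COP_actual = Q̇_C/Ẇ = 3.140/3.840 = 0.8177.
In absolute terms T_C = 263.15 K and T_H = 295.93 K, so ΔT = 32.78 K.
COP_Carnot = T_C/ΔT = 263.15/32.78 = 8.028.
η_II = COP_actual/COP_Carnot = 0.8177/8.028 = 0.1019.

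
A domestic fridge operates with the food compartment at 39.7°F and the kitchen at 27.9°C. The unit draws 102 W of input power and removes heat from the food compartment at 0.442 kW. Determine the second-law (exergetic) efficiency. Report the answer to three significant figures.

Converting, Q̇_C = 0.4420 kW = 442.0 W, so COP_actual = Q̇_C/Ẇ = 442.0/102.0 = 4.333.
In absolute terms T_C = 277.43 K and T_H = 301.05 K, so ΔT = 23.62 K.
COP_Carnot = T_C/ΔT = 277.43/23.62 = 11.74.
η_II = COP_actual/COP_Carnot = 4.333/11.74 = 0.3690.

0.369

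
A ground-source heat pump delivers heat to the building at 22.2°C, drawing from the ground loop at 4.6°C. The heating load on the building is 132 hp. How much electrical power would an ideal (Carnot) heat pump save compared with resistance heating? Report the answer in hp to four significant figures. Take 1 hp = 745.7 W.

In absolute terms T_C = 277.75 K and T_H = 295.35 K, so ΔT = 17.60 K.
COP_Carnot = T_H/ΔT = 295.35/17.60 = 16.78.
Resistance heating needs Ẇ_res = Q̇_H = 132.0 hp; the reversible heat pump needs only Ẇ_hp = Q̇_H/COP = 7.866 hp.
Saving = 132.0 − 7.866 = 124.1 hp.

124.1 hp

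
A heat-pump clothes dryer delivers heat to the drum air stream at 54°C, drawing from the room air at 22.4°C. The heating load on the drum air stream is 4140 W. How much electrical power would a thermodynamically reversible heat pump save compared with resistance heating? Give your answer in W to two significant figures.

In absolute terms T_C = 295.55 K and T_H = 327.15 K, so ΔT = 31.60 K.
COP_Carnot = T_H/ΔT = 327.15/31.60 = 10.35.
Resistance heating needs Ẇ_res = Q̇_H = 4140 W; the reversible heat pump needs only Ẇ_hp = Q̇_H/COP = 399.9 W.
Saving = 4140 − 399.9 = 3740 W.

3700 W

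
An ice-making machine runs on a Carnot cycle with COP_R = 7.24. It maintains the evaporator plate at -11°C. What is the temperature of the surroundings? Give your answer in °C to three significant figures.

25.2 °C

COP_R = T_C/(T_H − T_C) gives T_H − T_C = T_C/COP.
With T_C = 262.15 K, T_H = 262.15 × (1 + 1/7.24) = 298.36 K.
Converting, 298.36 K = 25.21°C.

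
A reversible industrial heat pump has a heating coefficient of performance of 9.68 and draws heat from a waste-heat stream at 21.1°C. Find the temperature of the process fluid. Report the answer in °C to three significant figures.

COP_HP = T_H/(T_H − T_C) rearranges to T_H = COP·T_C/(COP − 1).
With T_C = 294.25 K, T_H = 9.68 × 294.25/8.680 = 328.15 K.
Converting, 328.15 K = 55.00°C.

55.0 °C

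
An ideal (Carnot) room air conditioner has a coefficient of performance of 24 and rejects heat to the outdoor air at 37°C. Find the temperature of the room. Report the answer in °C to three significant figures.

24.6 °C

For a Carnot refrigerator COP_R = T_C/(T_H − T_C), so T_C = COP·T_H/(1 + COP).
With T_H = 310.15 K, T_C = 24 × 310.15/25.00 = 297.74 K.
Converting, 297.74 K = 24.59°C.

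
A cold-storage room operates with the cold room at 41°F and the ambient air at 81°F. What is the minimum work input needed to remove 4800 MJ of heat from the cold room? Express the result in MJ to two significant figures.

In absolute terms T_C = 278.15 K and T_H = 300.37 K, so ΔT = 22.22 K.
The reversible limit is COP_R = T_C/ΔT = 12.52, so W_min = Q_C/COP = Q_C·ΔT/T_C.
W_min = 4800 × 22.22/278.15 = 383.5 MJ.

380 MJ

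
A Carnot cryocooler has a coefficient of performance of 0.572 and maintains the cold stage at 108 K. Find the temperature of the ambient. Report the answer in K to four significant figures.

296.8 K

COP_R = T_C/(T_H − T_C) gives T_H − T_C = T_C/COP.
With T_C = 108.00 K, T_H = 108.00 × (1 + 1/0.572) = 296.81 K.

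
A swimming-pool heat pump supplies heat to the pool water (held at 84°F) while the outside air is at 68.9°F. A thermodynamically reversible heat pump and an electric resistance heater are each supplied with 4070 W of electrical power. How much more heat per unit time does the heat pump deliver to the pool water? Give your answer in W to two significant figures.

140000 W

In absolute terms T_C = 293.65 K and T_H = 302.04 K, so ΔT = 8.389 K.
COP_Carnot = T_H/ΔT = 302.04/8.389 = 36.00.
The heat pump delivers Q̇_H = COP × Ẇ = 146500 W; the resistance heater delivers Ẇ = 4070 W.
Extra = (COP − 1)·Ẇ = 142500 W.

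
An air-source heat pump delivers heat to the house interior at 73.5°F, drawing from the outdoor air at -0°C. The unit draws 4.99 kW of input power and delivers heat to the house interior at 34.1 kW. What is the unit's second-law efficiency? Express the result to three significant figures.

COP_actual = Q̇_H/Ẇ = 34.10/4.990 = 6.834.
In absolute terms T_C = 273.15 K and T_H = 296.21 K, so ΔT = 23.06 K.
COP_Carnot = T_H/ΔT = 296.21/23.06 = 12.85.
η_II = COP_actual/COP_Carnot = 6.834/12.85 = 0.5319.

0.532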